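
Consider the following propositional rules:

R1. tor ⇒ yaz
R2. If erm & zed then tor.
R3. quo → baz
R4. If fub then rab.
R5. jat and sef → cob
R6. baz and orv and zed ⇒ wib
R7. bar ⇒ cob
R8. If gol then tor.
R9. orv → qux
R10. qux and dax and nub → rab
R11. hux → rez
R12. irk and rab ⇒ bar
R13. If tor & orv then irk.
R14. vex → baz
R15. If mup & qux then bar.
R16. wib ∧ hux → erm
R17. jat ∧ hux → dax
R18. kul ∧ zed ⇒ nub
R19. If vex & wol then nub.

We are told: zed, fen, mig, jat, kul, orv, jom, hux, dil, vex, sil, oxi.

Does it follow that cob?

Yes

qux  (by R9: orv)
baz  (by R14: vex)
dax  (by R17: jat, hux)
nub  (by R18: kul, zed)
wib  (by R6: baz, orv, zed)
rab  (by R10: qux, dax, nub)
erm  (by R16: wib, hux)
tor  (by R2: erm, zed)
irk  (by R13: tor, orv)
bar  (by R12: irk, rab)
cob  (by R7: bar)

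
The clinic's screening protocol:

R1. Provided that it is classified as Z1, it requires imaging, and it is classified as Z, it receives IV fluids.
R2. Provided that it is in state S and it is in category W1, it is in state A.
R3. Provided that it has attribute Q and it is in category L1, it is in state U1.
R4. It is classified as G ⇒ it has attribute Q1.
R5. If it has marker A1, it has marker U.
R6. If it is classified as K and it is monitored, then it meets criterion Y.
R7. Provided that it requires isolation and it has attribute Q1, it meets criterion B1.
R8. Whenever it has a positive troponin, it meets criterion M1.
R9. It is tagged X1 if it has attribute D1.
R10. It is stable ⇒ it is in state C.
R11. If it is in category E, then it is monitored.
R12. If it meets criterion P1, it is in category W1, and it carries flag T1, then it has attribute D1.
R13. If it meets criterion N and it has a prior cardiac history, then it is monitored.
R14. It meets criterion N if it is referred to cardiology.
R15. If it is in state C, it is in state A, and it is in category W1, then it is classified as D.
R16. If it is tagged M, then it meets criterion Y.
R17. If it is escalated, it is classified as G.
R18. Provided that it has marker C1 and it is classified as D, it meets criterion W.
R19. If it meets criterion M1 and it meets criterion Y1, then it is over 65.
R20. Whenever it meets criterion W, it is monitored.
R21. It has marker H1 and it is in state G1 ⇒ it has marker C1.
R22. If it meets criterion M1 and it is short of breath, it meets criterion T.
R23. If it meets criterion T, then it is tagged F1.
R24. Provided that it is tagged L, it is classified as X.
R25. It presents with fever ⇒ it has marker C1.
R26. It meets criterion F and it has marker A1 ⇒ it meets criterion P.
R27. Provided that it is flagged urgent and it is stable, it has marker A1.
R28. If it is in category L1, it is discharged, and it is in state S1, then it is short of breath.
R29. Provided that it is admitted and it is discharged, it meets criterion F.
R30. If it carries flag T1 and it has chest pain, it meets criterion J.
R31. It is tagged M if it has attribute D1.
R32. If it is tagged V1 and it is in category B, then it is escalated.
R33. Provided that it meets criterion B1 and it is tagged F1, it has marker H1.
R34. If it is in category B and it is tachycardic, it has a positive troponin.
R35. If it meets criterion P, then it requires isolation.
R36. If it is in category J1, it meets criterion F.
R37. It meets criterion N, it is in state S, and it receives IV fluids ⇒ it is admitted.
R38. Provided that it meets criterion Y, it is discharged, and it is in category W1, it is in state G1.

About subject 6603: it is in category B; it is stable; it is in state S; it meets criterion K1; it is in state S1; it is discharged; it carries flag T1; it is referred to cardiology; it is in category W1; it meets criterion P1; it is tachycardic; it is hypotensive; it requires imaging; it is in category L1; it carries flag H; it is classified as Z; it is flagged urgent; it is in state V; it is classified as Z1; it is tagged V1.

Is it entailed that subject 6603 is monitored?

By R1 (it is classified as Z1, it requires imaging, it is classified as Z): it receives IV fluids.
By R2 (it is in state S, it is in category W1): it is in state A.
By R10 (it is stable): it is in state C.
By R12 (it meets criterion P1, it is in category W1, it carries flag T1): it has attribute D1.
By R14 (it is referred to cardiology): it meets criterion N.
By R15 (it is in state C, it is in state A, it is in category W1): it is classified as D.
By R27 (it is flagged urgent, it is stable): it has marker A1.
By R28 (it is in category L1, it is discharged, it is in state S1): it is short of breath.
By R31 (it has attribute D1): it is tagged M.
By R32 (it is tagged V1, it is in category B): it is escalated.
By R34 (it is in category B, it is tachycardic): it has a positive troponin.
By R37 (it meets criterion N, it is in state S, it receives IV fluids): it is admitted.
By R8 (it has a positive troponin): it meets criterion M1.
By R16 (it is tagged M): it meets criterion Y.
By R17 (it is escalated): it is classified as G.
By R22 (it meets criterion M1, it is short of breath): it meets criterion T.
By R23 (it meets criterion T): it is tagged F1.
By R29 (it is admitted, it is discharged): it meets criterion F.
By R38 (it meets criterion Y, it is discharged, it is in category W1): it is in state G1.
By R4 (it is classified as G): it has attribute Q1.
By R26 (it meets criterion F, it has marker A1): it meets criterion P.
By R35 (it meets criterion P): it requires isolation.
By R7 (it requires isolation, it has attribute Q1): it meets criterion B1.
By R33 (it meets criterion B1, it is tagged F1): it has marker H1.
By R21 (it has marker H1, it is in state G1): it has marker C1.
By R18 (it has marker C1, it is classified as D): it meets criterion W.
By R20 (it meets criterion W): it is monitored.

Yes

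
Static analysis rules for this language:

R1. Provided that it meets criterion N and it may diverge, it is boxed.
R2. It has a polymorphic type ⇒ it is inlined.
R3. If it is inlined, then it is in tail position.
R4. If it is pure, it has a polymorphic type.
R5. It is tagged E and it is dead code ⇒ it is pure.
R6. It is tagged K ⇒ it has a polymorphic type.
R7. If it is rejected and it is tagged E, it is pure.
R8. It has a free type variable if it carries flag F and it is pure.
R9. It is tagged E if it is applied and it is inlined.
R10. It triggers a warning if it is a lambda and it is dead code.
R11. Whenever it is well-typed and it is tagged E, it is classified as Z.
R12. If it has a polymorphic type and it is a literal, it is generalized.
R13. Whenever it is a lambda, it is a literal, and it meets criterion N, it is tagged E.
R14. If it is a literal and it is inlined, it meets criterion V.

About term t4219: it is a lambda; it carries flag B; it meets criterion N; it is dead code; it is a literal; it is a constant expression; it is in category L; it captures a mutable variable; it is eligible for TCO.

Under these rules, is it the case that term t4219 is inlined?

Yes

By R13 (it is a lambda, it is a literal, it meets criterion N): it is tagged E.
By R5 (it is tagged E, it is dead code): it is pure.
By R4 (it is pure): it has a polymorphic type.
By R2 (it has a polymorphic type): it is inlined.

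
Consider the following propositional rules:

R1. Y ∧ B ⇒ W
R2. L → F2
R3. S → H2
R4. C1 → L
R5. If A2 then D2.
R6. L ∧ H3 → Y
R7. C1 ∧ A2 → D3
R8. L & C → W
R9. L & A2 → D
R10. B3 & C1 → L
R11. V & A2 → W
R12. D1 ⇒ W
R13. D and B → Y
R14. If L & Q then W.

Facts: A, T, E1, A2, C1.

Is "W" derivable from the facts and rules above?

No

Forward chaining from the given facts derives: L, D2, D3, D, F2.
Rules concluding W: R1 needs Y; R8 needs C; R11 needs V; R12 needs D1; R14 needs Q — none of these are established.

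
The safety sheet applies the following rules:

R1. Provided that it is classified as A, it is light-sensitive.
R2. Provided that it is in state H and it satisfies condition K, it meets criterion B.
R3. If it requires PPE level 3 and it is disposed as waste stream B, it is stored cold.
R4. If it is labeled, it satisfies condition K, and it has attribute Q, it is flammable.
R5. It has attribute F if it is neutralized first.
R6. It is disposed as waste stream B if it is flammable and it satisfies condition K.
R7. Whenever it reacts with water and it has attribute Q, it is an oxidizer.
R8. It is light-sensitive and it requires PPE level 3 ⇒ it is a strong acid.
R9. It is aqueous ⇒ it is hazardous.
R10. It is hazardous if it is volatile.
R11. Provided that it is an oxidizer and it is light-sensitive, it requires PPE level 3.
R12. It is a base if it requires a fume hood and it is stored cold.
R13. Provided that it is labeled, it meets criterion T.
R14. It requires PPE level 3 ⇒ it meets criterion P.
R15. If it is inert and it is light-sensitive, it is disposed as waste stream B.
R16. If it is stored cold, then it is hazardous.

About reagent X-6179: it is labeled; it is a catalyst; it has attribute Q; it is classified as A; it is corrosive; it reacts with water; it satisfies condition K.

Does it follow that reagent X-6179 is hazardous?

By R1 (it is classified as A): it is light-sensitive.
By R4 (it is labeled, it satisfies condition K, it has attribute Q): it is flammable.
By R6 (it is flammable, it satisfies condition K): it is disposed as waste stream B.
By R7 (it reacts with water, it has attribute Q): it is an oxidizer.
By R11 (it is an oxidizer, it is light-sensitive): it requires PPE level 3.
By R3 (it requires PPE level 3, it is disposed as waste stream B): it is stored cold.
By R16 (it is stored cold): it is hazardous.

Yes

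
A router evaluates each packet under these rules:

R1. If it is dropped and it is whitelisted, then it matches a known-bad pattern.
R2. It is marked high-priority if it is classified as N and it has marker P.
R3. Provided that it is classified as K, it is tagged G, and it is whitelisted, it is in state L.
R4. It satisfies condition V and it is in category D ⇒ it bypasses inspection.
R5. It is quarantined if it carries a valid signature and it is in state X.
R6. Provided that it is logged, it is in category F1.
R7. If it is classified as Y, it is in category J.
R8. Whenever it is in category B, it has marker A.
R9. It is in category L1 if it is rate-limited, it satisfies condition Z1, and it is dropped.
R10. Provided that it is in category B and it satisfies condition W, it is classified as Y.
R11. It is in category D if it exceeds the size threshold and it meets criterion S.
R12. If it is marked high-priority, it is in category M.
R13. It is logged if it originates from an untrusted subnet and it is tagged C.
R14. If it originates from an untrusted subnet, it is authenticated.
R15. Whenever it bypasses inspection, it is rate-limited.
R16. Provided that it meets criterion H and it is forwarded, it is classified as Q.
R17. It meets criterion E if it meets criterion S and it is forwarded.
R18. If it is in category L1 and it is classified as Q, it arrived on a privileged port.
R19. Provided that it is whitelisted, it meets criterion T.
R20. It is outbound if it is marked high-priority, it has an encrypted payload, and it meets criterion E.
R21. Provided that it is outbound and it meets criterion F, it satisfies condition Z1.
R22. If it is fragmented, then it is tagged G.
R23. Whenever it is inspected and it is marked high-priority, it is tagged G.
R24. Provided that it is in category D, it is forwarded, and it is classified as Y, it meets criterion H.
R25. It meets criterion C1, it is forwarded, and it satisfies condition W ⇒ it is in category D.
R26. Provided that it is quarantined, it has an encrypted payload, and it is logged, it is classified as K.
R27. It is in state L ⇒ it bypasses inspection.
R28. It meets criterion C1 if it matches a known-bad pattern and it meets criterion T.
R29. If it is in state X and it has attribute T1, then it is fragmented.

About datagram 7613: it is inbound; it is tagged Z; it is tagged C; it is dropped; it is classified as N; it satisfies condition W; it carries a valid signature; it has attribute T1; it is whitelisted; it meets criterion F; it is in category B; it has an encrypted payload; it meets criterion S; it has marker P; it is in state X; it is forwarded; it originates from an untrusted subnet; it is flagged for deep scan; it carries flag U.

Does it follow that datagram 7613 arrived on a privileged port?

By R1 (it is dropped, it is whitelisted): it matches a known-bad pattern.
By R2 (it is classified as N, it has marker P): it is marked high-priority.
By R5 (it carries a valid signature, it is in state X): it is quarantined.
By R10 (it is in category B, it satisfies condition W): it is classified as Y.
By R13 (it originates from an untrusted subnet, it is tagged C): it is logged.
By R17 (it meets criterion S, it is forwarded): it meets criterion E.
By R19 (it is whitelisted): it meets criterion T.
By R20 (it is marked high-priority, it has an encrypted payload, it meets criterion E): it is outbound.
By R21 (it is outbound, it meets criterion F): it satisfies condition Z1.
By R26 (it is quarantined, it has an encrypted payload, it is logged): it is classified as K.
By R28 (it matches a known-bad pattern, it meets criterion T): it meets criterion C1.
By R29 (it is in state X, it has attribute T1): it is fragmented.
By R22 (it is fragmented): it is tagged G.
By R25 (it meets criterion C1, it is forwarded, it satisfies condition W): it is in category D.
By R3 (it is classified as K, it is tagged G, it is whitelisted): it is in state L.
By R24 (it is in category D, it is forwarded, it is classified as Y): it meets criterion H.
By R27 (it is in state L): it bypasses inspection.
By R15 (it bypasses inspection): it is rate-limited.
By R16 (it meets criterion H, it is forwarded): it is classified as Q.
By R9 (it is rate-limited, it satisfies condition Z1, it is dropped): it is in category L1.
By R18 (it is in category L1, it is classified as Q): it arrived on a privileged port.

Yes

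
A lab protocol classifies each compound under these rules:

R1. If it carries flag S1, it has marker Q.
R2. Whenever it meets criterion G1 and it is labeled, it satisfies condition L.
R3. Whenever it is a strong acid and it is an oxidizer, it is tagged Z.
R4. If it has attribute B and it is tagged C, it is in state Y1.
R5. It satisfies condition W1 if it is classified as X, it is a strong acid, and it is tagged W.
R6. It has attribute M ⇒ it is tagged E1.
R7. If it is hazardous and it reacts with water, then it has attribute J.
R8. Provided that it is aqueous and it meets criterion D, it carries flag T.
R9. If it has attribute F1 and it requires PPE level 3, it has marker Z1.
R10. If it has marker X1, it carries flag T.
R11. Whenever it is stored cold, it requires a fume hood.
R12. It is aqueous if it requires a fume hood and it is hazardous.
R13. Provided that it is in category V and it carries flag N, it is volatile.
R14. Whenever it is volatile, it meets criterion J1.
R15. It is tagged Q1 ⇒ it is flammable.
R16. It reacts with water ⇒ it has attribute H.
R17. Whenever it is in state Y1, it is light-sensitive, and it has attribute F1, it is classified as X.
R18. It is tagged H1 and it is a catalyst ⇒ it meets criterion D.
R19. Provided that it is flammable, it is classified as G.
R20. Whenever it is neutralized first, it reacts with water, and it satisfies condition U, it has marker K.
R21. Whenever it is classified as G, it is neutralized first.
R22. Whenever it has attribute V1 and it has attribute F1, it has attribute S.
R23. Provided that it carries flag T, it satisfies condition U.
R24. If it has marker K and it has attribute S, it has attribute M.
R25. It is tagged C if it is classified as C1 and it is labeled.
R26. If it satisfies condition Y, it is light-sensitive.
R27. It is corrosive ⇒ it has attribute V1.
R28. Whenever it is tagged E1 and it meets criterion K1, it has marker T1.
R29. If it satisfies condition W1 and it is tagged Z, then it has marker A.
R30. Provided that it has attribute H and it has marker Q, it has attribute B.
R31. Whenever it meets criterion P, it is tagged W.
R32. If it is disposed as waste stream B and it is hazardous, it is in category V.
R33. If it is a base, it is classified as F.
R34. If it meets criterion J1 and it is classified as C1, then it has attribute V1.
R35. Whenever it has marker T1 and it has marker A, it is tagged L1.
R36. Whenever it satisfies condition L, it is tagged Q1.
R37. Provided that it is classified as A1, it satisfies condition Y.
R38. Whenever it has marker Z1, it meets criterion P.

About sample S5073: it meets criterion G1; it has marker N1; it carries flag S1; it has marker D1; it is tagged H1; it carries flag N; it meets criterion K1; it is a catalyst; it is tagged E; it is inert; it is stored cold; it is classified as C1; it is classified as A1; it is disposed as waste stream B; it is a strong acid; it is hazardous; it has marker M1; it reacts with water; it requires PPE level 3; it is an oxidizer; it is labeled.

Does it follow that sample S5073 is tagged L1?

Forward chaining from the given facts derives: has marker Q, satisfies condition L, is tagged Z, has attribute J, requires a fume hood, is aqueous, has attribute H, meets criterion D, is tagged C, has attribute B, is in category V, is tagged Q1, satisfies condition Y, is in state Y1, carries flag T, is volatile, meets criterion J1, is flammable, is classified as G, is neutralized first, satisfies condition U, is light-sensitive, has attribute V1, has marker K.
The only rule concluding "it is tagged L1" is R35, which needs "it has marker T1"; that is never established.

No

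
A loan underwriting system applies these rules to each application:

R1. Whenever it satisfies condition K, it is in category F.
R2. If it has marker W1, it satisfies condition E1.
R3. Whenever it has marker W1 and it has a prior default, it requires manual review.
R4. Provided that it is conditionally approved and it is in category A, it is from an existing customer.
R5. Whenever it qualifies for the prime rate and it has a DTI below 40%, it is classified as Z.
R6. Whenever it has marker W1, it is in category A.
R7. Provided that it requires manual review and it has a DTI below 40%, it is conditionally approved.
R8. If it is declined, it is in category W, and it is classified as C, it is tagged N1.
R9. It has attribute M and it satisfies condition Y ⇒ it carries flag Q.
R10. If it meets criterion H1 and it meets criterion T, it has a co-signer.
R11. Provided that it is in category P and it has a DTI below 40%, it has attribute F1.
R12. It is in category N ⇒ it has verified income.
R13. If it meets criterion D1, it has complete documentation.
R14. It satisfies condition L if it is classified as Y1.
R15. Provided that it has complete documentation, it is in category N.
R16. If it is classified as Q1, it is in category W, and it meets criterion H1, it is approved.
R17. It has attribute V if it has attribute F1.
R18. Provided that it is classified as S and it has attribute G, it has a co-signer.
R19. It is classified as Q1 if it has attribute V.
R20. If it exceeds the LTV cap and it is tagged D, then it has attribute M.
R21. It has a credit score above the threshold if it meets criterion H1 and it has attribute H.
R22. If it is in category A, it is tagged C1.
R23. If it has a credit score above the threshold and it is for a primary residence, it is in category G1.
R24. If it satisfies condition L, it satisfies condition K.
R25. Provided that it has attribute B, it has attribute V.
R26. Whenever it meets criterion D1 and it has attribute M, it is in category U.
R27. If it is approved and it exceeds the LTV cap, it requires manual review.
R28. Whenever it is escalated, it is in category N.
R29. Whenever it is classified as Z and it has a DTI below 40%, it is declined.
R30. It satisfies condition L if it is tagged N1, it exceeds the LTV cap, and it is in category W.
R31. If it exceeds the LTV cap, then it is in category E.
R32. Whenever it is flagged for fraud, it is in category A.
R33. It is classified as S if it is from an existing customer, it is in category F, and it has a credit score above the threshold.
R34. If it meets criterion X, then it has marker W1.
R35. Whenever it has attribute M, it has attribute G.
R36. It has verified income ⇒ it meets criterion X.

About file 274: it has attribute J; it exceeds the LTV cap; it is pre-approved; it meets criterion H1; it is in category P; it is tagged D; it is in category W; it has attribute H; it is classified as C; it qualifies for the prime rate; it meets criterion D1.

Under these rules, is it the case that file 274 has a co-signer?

Forward chaining from the given facts derives: has complete documentation, is in category N, has attribute M, has a credit score above the threshold, is in category U, is in category E, has attribute G, has verified income, meets criterion X, has marker W1, satisfies condition E1, is in category A, is tagged C1.
Rules concluding "it has a co-signer": R10 needs "it meets criterion T"; R18 needs "it is classified as S" — none of these are established.

No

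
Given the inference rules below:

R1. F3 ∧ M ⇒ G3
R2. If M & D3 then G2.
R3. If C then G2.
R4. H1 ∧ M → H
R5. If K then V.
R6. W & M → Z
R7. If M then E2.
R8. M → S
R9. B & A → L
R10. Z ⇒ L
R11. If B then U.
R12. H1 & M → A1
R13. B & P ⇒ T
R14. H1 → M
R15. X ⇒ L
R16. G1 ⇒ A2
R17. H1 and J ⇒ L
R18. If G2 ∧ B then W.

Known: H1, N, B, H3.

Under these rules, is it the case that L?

No

Forward chaining from the given facts derives: U, M, H, E2, S, A1.
Rules concluding L: R9 needs A; R10 needs Z; R15 needs X; R17 needs J — none of these are established.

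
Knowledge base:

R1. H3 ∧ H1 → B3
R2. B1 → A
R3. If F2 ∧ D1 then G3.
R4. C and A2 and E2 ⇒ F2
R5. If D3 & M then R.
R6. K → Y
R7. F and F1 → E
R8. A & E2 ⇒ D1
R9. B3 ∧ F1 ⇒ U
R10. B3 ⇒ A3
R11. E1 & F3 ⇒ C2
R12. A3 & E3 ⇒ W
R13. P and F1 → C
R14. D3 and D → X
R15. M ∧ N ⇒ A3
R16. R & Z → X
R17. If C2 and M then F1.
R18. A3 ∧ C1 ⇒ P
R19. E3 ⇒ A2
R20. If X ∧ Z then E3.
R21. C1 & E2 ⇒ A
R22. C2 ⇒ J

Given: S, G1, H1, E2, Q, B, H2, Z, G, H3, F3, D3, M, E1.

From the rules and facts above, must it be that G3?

Forward chaining from the given facts derives: B3, R, A3, C2, X, F1, E3, J, U, W, A2.
The only rule concluding G3 is R3, which needs F2; that is never established.

No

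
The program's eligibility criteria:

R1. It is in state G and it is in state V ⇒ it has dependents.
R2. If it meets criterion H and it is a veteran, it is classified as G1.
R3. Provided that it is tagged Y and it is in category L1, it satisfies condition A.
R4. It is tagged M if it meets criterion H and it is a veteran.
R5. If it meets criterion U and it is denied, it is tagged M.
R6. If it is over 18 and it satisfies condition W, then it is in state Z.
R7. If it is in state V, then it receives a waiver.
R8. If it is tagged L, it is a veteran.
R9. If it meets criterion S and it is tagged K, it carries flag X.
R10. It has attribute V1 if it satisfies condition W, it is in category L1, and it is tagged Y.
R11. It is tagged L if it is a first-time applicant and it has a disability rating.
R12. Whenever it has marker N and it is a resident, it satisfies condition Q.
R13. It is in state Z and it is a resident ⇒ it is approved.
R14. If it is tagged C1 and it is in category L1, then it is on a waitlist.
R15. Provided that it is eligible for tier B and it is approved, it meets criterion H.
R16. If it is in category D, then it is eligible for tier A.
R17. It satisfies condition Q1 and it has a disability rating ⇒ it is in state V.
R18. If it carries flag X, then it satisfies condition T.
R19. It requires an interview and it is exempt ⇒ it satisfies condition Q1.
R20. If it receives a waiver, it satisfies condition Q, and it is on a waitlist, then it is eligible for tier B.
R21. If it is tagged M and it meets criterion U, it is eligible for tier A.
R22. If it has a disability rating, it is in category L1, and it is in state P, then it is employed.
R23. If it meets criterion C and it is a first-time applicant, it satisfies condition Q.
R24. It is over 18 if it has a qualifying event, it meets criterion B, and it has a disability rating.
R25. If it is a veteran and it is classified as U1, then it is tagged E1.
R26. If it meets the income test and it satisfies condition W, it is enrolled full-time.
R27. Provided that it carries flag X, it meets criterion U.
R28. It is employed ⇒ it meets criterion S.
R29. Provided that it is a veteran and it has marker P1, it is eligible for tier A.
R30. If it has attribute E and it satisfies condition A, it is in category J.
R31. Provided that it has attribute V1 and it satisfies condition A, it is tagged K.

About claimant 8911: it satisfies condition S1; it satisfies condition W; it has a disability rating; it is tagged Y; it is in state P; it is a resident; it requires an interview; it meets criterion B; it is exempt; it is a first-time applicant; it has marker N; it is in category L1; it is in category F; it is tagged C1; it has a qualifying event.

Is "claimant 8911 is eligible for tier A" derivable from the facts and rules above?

Yes

By R3 (it is tagged Y, it is in category L1): it satisfies condition A.
By R10 (it satisfies condition W, it is in category L1, it is tagged Y): it has attribute V1.
By R11 (it is a first-time applicant, it has a disability rating): it is tagged L.
By R12 (it has marker N, it is a resident): it satisfies condition Q.
By R14 (it is tagged C1, it is in category L1): it is on a waitlist.
By R19 (it requires an interview, it is exempt): it satisfies condition Q1.
By R22 (it has a disability rating, it is in category L1, it is in state P): it is employed.
By R24 (it has a qualifying event, it meets criterion B, it has a disability rating): it is over 18.
By R28 (it is employed): it meets criterion S.
By R31 (it has attribute V1, it satisfies condition A): it is tagged K.
By R6 (it is over 18, it satisfies condition W): it is in state Z.
By R8 (it is tagged L): it is a veteran.
By R9 (it meets criterion S, it is tagged K): it carries flag X.
By R13 (it is in state Z, it is a resident): it is approved.
By R17 (it satisfies condition Q1, it has a disability rating): it is in state V.
By R27 (it carries flag X): it meets criterion U.
By R7 (it is in state V): it receives a waiver.
By R20 (it receives a waiver, it satisfies condition Q, it is on a waitlist): it is eligible for tier B.
By R15 (it is eligible for tier B, it is approved): it meets criterion H.
By R4 (it meets criterion H, it is a veteran): it is tagged M.
By R21 (it is tagged M, it meets criterion U): it is eligible for tier A.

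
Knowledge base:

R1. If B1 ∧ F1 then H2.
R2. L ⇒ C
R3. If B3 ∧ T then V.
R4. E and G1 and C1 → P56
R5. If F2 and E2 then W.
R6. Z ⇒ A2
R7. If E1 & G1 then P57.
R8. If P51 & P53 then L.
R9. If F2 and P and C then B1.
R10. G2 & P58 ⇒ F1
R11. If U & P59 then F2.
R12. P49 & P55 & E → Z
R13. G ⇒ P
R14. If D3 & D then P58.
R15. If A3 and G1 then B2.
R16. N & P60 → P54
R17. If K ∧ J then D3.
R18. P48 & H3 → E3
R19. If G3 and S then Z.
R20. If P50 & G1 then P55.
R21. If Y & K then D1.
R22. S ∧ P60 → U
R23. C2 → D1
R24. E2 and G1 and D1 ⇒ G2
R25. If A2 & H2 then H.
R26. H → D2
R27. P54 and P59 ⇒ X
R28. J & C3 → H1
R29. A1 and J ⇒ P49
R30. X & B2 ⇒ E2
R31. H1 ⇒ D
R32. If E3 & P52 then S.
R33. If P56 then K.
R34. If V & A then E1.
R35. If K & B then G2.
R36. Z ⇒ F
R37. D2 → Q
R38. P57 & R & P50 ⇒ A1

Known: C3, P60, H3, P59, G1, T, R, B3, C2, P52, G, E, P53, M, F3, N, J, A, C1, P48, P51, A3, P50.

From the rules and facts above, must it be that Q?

V  (by R3: B3, T)
P56  (by R4: E, G1, C1)
L  (by R8: P51, P53)
P  (by R13: G)
B2  (by R15: A3, G1)
P54  (by R16: N, P60)
E3  (by R18: P48, H3)
P55  (by R20: P50, G1)
D1  (by R23: C2)
X  (by R27: P54, P59)
H1  (by R28: J, C3)
E2  (by R30: X, B2)
D  (by R31: H1)
S  (by R32: E3, P52)
K  (by R33: P56)
E1  (by R34: V, A)
C  (by R2: L)
P57  (by R7: E1, G1)
D3  (by R17: K, J)
U  (by R22: S, P60)
G2  (by R24: E2, G1, D1)
A1  (by R38: P57, R, P50)
F2  (by R11: U, P59)
P58  (by R14: D3, D)
P49  (by R29: A1, J)
B1  (by R9: F2, P, C)
F1  (by R10: G2, P58)
Z  (by R12: P49, P55, E)
H2  (by R1: B1, F1)
A2  (by R6: Z)
H  (by R25: A2, H2)
D2  (by R26: H)
Q  (by R37: D2)

Yes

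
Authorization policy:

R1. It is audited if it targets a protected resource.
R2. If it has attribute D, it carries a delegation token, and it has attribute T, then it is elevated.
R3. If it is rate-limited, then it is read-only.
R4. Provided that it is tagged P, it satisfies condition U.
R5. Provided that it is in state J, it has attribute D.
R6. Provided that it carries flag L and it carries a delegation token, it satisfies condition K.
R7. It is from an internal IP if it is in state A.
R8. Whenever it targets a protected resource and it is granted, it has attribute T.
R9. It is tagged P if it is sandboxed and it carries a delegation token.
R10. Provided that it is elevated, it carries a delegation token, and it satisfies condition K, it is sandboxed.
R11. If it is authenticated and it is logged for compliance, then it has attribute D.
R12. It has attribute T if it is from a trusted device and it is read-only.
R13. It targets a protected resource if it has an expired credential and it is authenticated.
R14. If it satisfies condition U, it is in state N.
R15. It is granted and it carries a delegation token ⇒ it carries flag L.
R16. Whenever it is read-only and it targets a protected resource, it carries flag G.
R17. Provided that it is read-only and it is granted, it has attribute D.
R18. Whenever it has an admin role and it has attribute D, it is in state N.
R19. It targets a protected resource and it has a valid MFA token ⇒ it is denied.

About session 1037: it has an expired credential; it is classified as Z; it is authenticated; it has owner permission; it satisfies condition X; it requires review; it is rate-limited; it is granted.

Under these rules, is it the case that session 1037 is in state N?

Forward chaining from the given facts derives: is read-only, targets a protected resource, carries flag G, has attribute D, is audited, has attribute T.
Rules concluding "it is in state N": R14 needs "it satisfies condition U"; R18 needs "it has an admin role" — none of these are established.

No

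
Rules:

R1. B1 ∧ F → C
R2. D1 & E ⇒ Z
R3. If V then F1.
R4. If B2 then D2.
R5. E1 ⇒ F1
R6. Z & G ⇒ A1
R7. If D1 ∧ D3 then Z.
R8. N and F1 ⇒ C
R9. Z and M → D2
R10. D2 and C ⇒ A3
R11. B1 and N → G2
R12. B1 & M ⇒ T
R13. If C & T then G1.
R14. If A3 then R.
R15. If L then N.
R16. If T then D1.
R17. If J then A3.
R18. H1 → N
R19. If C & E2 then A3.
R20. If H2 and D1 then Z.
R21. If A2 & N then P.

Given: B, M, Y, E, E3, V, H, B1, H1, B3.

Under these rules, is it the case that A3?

Yes

F1  (by R3: V)
T  (by R12: B1, M)
D1  (by R16: T)
N  (by R18: H1)
Z  (by R2: D1, E)
C  (by R8: N, F1)
D2  (by R9: Z, M)
A3  (by R10: D2, C)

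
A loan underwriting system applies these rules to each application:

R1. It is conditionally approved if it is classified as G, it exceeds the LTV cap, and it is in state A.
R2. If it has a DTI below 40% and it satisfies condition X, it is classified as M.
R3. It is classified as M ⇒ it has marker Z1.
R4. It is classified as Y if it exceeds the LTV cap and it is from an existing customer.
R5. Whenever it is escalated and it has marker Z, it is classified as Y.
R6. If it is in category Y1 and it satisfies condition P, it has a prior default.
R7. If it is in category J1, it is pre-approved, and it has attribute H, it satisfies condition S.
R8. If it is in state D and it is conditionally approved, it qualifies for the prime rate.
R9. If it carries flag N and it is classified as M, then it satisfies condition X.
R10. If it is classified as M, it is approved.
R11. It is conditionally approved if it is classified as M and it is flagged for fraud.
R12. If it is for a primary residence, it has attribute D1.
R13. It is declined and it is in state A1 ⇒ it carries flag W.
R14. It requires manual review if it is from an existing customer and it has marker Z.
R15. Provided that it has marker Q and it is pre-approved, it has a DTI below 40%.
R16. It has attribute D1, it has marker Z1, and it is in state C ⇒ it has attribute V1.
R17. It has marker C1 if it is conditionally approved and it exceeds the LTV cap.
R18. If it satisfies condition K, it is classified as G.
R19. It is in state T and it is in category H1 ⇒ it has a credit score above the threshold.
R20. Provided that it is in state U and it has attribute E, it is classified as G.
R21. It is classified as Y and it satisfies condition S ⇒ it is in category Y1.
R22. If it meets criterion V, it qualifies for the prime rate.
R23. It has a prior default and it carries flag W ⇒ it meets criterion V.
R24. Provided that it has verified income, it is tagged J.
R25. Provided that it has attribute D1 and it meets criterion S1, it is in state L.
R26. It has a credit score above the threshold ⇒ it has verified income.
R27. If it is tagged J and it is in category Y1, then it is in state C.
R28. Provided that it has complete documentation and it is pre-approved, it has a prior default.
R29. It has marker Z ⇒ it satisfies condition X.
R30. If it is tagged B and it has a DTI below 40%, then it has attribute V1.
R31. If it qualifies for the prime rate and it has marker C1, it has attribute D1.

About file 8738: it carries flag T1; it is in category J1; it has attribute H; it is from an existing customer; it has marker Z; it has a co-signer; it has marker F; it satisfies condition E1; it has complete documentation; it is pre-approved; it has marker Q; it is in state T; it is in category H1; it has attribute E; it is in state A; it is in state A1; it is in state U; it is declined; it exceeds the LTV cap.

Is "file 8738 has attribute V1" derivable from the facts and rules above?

Yes

By R4 (it exceeds the LTV cap, it is from an existing customer): it is classified as Y.
By R7 (it is in category J1, it is pre-approved, it has attribute H): it satisfies condition S.
By R13 (it is declined, it is in state A1): it carries flag W.
By R15 (it has marker Q, it is pre-approved): it has a DTI below 40%.
By R19 (it is in state T, it is in category H1): it has a credit score above the threshold.
By R20 (it is in state U, it has attribute E): it is classified as G.
By R21 (it is classified as Y, it satisfies condition S): it is in category Y1.
By R26 (it has a credit score above the threshold): it has verified income.
By R28 (it has complete documentation, it is pre-approved): it has a prior default.
By R29 (it has marker Z): it satisfies condition X.
By R1 (it is classified as G, it exceeds the LTV cap, it is in state A): it is conditionally approved.
By R2 (it has a DTI below 40%, it satisfies condition X): it is classified as M.
By R3 (it is classified as M): it has marker Z1.
By R17 (it is conditionally approved, it exceeds the LTV cap): it has marker C1.
By R23 (it has a prior default, it carries flag W): it meets criterion V.
By R24 (it has verified income): it is tagged J.
By R27 (it is tagged J, it is in category Y1): it is in state C.
By R22 (it meets criterion V): it qualifies for the prime rate.
By R31 (it qualifies for the prime rate, it has marker C1): it has attribute D1.
By R16 (it has attribute D1, it has marker Z1, it is in state C): it has attribute V1.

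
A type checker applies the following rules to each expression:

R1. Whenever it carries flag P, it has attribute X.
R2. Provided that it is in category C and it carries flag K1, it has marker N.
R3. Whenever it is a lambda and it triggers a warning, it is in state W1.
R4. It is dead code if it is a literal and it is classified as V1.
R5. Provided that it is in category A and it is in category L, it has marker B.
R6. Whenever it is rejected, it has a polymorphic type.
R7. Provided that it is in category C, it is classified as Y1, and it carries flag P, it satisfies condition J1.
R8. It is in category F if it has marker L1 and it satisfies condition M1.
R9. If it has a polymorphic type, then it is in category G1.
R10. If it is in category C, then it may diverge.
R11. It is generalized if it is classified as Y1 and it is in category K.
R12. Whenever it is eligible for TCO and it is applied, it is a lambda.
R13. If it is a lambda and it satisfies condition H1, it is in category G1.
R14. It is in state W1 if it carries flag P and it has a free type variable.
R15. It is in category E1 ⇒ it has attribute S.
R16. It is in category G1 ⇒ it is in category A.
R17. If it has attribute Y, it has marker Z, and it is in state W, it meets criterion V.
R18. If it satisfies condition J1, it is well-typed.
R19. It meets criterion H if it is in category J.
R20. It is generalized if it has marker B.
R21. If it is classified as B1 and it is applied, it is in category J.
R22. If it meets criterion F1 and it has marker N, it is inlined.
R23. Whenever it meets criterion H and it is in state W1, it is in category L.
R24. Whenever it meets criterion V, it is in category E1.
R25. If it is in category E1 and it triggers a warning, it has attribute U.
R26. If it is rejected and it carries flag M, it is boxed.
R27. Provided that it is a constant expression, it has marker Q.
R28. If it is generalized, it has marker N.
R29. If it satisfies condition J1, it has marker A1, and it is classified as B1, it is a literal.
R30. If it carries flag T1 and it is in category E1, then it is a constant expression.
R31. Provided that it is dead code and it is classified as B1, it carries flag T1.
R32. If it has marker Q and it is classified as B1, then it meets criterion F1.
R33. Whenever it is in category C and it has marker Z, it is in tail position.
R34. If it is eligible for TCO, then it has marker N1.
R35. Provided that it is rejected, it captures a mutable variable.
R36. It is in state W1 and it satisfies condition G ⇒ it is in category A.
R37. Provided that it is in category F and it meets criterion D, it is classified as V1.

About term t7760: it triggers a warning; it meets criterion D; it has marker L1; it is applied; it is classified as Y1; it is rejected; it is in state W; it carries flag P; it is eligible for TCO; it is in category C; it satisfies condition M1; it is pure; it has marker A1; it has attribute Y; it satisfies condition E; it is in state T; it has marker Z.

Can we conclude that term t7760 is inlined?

No

Forward chaining from the given facts derives: has attribute X, has a polymorphic type, satisfies condition J1, is in category F, is in category G1, may diverge, is a lambda, is in category A, meets criterion V, is well-typed, is in category E1, has attribute U, is in tail position, has marker N1, captures a mutable variable, is classified as V1, is in state W1, has attribute S.
The only rule concluding "it is inlined" is R22, which needs "it meets criterion F1"; that is never established.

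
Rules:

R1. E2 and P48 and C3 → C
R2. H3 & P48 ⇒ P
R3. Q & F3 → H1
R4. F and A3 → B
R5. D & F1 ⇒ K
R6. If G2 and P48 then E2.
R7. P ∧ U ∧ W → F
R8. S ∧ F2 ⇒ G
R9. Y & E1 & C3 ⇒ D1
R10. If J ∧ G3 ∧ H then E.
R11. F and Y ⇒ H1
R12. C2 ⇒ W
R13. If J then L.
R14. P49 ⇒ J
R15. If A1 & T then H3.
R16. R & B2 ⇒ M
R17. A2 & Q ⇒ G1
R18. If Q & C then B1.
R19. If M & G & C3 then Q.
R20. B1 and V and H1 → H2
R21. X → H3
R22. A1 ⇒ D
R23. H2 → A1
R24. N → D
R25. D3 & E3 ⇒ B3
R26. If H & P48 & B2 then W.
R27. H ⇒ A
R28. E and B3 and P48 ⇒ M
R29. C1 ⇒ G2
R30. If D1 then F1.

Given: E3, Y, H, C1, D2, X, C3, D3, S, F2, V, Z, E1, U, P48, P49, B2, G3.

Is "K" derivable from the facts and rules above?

Yes

G  (by R8: S, F2)
D1  (by R9: Y, E1, C3)
J  (by R14: P49)
H3  (by R21: X)
B3  (by R25: D3, E3)
W  (by R26: H, P48, B2)
G2  (by R29: C1)
F1  (by R30: D1)
P  (by R2: H3, P48)
E2  (by R6: G2, P48)
F  (by R7: P, U, W)
E  (by R10: J, G3, H)
H1  (by R11: F, Y)
M  (by R28: E, B3, P48)
C  (by R1: E2, P48, C3)
Q  (by R19: M, G, C3)
B1  (by R18: Q, C)
H2  (by R20: B1, V, H1)
A1  (by R23: H2)
D  (by R22: A1)
K  (by R5: D, F1)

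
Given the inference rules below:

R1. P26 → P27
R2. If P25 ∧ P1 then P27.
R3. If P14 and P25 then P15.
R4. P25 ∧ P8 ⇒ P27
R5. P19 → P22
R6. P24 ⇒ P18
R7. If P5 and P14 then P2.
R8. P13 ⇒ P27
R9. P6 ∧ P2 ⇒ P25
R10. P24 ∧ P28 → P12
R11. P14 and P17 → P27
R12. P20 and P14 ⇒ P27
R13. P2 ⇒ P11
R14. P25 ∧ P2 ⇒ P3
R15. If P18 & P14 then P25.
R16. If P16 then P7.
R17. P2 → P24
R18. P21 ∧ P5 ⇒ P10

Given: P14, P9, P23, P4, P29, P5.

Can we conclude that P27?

No

Forward chaining from the given facts derives: P2, P11, P24, P18, P25, P15, P3.
Rules concluding P27: R1 needs P26; R2 needs P1; R4 needs P8; R8 needs P13; R11 needs P17; R12 needs P20 — none of these are established.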